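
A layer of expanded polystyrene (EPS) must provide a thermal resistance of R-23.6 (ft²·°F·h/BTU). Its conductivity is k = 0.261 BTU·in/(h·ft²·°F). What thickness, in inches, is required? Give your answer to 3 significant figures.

L = R × k = 23.6 × 0.261 = 6.16 in

6.16 in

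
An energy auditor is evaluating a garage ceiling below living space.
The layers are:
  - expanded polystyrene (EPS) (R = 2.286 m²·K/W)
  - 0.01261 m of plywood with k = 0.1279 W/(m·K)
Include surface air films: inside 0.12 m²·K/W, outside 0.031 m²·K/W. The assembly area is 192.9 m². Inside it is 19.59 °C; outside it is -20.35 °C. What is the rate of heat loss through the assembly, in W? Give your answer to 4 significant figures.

3039 W

0.01261/0.1279 = 0.098593
R_total = 0.12 + 2.286 + 0.098593 + 0.031 = 2.5356 m²·K/W
Q = A·ΔT/R = 192.9 × (19.59 − (-20.35)) / 2.5356 = 3038.5 W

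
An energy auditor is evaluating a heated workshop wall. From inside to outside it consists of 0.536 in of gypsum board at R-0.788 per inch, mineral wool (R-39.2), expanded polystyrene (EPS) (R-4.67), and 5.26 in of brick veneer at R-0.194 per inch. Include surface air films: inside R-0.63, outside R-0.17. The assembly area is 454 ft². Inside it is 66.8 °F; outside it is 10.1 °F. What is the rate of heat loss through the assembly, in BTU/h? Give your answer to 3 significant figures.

558 BTU/h

0.536 × 0.788 = 0.4224
5.26 × 0.194 = 1.02
R_total = 0.63 + 0.4224 + 39.2 + 4.67 + 1.02 + 0.17 = 46.11 ft²·°F·h/BTU
Q = A·ΔT/R = 454 × (66.8 − 10.1) / 46.11 = 558.2 BTU/h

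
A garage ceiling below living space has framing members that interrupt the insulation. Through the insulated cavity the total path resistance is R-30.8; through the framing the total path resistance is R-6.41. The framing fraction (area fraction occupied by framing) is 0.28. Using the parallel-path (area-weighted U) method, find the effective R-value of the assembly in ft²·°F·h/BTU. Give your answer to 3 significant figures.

U_eff = 0.72/30.8 + 0.28/6.41 = 0.02338 + 0.04368 = 0.06706
R_eff = 1/U_eff = 14.91 ft²·°F·h/BTU

14.9 ft²·°F·h/BTU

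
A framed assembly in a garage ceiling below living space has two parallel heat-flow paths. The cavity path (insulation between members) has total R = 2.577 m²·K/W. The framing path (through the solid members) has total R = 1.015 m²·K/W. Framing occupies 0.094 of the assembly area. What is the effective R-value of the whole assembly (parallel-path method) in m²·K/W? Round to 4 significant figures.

U_eff = 0.906/2.577 + 0.094/1.015 = 0.35157 + 0.092611 = 0.44418
R_eff = 1/U_eff = 2.2513 m²·K/W

2.251 m²·K/W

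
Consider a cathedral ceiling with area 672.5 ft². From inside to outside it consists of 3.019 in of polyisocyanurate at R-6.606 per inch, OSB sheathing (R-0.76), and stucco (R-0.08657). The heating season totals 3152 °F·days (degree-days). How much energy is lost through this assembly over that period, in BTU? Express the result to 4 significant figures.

2447000 BTU

3.019 × 6.606 = 19.944
R_total = 19.944 + 0.76 + 0.08657 = 20.79 ft²·°F·h/BTU
E = A × HDD × 24 / R = 672.5 × 3152 × 24 / 20.79 = 2447000 BTU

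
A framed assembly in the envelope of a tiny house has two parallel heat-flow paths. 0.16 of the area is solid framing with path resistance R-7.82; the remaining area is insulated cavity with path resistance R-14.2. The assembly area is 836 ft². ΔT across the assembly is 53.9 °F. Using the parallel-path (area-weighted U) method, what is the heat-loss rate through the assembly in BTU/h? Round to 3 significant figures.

U_eff = 0.84/14.2 + 0.16/7.82 = 0.05915 + 0.02046 = 0.07962
R_eff = 1/U_eff = 12.56 ft²·°F·h/BTU
Q = 836 × 53.9 / 12.56 = 3587 BTU/h

3590 BTU/h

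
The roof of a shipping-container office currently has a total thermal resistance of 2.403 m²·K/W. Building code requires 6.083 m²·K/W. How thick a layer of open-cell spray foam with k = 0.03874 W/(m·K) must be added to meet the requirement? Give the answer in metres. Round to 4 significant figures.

0.1426 m

ΔR = 6.083 − 2.403 = 3.68 m²·K/W
L = ΔR × k = 3.68 × 0.03874 = 0.14256 m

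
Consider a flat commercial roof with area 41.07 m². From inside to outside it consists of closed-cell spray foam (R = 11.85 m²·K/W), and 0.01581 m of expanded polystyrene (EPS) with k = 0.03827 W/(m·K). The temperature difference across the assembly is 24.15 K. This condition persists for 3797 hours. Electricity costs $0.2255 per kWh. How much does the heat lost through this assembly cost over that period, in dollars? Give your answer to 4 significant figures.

69.25 dollars

0.01581/0.03827 = 0.41312
R_total = 11.85 + 0.41312 = 12.263 m²·K/W
Q = 41.07 × 24.15 / 12.263 = 80.88 W
E = 80.88 W × 3797 h / 1000 = 307.1 kWh
Cost = 307.1 × 0.2255 = $69.251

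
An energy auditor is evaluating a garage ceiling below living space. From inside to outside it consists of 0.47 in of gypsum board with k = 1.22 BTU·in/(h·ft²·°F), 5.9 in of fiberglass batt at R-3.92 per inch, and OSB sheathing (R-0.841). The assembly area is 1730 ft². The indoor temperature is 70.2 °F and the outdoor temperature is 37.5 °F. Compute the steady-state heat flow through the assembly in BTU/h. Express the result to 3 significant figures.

2320 BTU/h

0.47/1.22 = 0.3852
5.9 × 3.92 = 23.13
R_total = 0.3852 + 23.13 + 0.841 = 24.35 ft²·°F·h/BTU
Q = A·ΔT/R = 1730 × (70.2 − 37.5) / 24.35 = 2323 BTU/h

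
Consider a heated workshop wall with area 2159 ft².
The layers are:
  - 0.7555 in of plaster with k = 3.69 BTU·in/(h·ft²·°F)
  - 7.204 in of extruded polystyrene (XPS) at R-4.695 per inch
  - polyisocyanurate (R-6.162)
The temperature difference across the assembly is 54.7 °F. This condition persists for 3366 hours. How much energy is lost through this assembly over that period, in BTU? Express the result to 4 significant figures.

0.7555/3.69 = 0.20474
7.204 × 4.695 = 33.823
R_total = 0.20474 + 33.823 + 6.162 = 40.19 ft²·°F·h/BTU
Q = 2159 × 54.7 / 40.19 = 2938.5 BTU/h
E = 2938.5 × 3366 = 9891000 BTU

9891000 BTU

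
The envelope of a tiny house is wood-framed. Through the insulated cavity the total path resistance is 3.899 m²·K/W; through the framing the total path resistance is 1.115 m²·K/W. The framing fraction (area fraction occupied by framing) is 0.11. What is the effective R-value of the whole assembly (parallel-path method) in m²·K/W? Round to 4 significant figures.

3.059 m²·K/W

U_eff = 0.89/3.899 + 0.11/1.115 = 0.22826 + 0.098655 = 0.32692
R_eff = 1/U_eff = 3.0589 m²·K/W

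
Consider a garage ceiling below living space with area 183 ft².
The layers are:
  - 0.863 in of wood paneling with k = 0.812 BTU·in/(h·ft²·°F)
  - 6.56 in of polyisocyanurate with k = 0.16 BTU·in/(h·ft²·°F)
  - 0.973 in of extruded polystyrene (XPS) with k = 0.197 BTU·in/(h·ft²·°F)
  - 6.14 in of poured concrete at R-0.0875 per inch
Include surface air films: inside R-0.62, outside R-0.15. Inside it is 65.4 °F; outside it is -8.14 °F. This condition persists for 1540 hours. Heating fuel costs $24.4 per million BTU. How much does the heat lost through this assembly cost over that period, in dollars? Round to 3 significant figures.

0.863/0.812 = 1.063
6.56/0.16 = 41
0.973/0.197 = 4.939
6.14 × 0.0875 = 0.5372
R_total = 0.62 + 1.063 + 41 + 4.939 + 0.5372 + 0.15 = 48.31 ft²·°F·h/BTU
Q = 183 × (65.4 − (-8.14)) / 48.31 = 278.6 BTU/h
E = 278.6 × 1540 = 429000 BTU
Cost = 429000/10⁶ × 24.4 = $10.47

10.5 dollars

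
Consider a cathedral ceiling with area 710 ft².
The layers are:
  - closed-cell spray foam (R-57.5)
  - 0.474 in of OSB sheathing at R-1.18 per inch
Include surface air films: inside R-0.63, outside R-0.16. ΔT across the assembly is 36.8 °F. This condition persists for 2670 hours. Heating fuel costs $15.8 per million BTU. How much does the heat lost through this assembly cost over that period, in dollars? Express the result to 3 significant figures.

0.474 × 1.18 = 0.5593
R_total = 0.63 + 57.5 + 0.5593 + 0.16 = 58.85 ft²·°F·h/BTU
Q = 710 × 36.8 / 58.85 = 444 BTU/h
E = 444 × 2670 = 1185000 BTU
Cost = 1185000/10⁶ × 15.8 = $18.73

18.7 dollars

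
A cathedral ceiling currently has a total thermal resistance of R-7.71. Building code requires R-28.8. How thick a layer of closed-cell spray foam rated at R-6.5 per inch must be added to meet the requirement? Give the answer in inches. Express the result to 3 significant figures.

ΔR = 28.8 − 7.71 = 21.09 ft²·°F·h/BTU
L = ΔR / (R/in) = 21.09/6.5 = 3.245 in

3.24 in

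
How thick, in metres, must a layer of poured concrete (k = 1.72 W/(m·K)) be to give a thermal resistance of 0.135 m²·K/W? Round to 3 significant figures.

0.232 m

L = R·k = 0.135 × 1.72 = 0.2322 m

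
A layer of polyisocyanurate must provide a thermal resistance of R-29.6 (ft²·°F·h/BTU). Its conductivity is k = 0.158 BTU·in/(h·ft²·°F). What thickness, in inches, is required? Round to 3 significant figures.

4.68 in

L = R × k = 29.6 × 0.158 = 4.677 in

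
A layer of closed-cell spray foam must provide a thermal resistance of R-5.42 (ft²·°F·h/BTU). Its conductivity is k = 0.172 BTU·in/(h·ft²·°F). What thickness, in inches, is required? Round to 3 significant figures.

L = R × k = 5.42 × 0.172 = 0.9322 in

0.932 in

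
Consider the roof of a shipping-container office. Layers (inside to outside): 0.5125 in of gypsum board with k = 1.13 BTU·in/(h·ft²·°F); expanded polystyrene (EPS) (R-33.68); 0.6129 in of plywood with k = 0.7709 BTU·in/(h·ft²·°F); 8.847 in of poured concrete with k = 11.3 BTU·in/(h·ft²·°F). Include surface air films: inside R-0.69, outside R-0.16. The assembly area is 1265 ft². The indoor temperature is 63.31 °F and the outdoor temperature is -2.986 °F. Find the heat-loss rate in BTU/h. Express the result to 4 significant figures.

0.5125/1.13 = 0.45354
0.6129/0.7709 = 0.79504
8.847/11.3 = 0.78292
R_total = 0.69 + 0.45354 + 33.68 + 0.79504 + 0.78292 + 0.16 = 36.562 ft²·°F·h/BTU
Q = A·ΔT/R = 1265 × (63.31 − (-2.986)) / 36.562 = 2293.8 BTU/h

2294 BTU/h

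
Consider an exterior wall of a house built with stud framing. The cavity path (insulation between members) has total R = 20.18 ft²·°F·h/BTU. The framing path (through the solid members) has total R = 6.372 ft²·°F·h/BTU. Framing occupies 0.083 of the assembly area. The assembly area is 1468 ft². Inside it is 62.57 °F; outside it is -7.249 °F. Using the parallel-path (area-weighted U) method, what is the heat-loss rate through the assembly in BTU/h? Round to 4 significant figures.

U_eff = 0.917/20.18 + 0.083/6.372 = 0.045441 + 0.013026 = 0.058467
R_eff = 1/U_eff = 17.104 ft²·°F·h/BTU
Q = 1468 × (62.57 − (-7.249)) / 17.104 = 5992.5 BTU/h

5993 BTU/h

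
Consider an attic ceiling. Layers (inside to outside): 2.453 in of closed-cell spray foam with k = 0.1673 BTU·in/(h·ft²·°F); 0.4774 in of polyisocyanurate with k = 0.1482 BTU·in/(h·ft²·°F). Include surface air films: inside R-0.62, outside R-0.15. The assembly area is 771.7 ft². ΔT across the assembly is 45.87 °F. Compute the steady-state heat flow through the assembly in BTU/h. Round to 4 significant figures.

2.453/0.1673 = 14.662
0.4774/0.1482 = 3.2213
R_total = 0.62 + 14.662 + 3.2213 + 0.15 = 18.654 ft²·°F·h/BTU
Q = A·ΔT/R = 771.7 × 45.87 / 18.654 = 1897.6 BTU/h

1898 BTU/h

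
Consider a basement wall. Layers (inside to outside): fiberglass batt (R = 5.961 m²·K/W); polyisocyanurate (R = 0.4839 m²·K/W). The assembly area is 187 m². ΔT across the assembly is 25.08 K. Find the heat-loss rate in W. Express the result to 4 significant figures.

R_total = 5.961 + 0.4839 = 6.4449 m²·K/W
Q = A·ΔT/R = 187 × 25.08 / 6.4449 = 727.7 W

727.7 W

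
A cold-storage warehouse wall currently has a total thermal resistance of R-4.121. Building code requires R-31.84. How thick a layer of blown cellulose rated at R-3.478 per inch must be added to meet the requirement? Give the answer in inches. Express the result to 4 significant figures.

ΔR = 31.84 − 4.121 = 27.719 ft²·°F·h/BTU
L = ΔR / (R/in) = 27.719/3.478 = 7.9698 in

7.970 in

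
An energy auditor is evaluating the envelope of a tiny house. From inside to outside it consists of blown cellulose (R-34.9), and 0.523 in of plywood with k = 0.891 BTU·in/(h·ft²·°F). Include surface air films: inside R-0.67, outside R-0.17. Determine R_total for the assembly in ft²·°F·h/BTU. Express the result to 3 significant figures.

0.523/0.891 = 0.587
R_total = 0.67 + 34.9 + 0.587 + 0.17 = 36.33 ft²·°F·h/BTU

36.3 ft²·°F·h/BTU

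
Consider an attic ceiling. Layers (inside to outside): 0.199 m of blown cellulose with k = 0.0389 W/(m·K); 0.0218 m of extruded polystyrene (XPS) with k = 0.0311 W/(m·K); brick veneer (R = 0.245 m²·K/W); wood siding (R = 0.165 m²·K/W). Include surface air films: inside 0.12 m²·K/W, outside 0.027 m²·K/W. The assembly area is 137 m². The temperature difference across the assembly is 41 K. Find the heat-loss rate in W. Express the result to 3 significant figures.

0.199/0.0389 = 5.116
0.0218/0.0311 = 0.701
R_total = 0.12 + 5.116 + 0.701 + 0.245 + 0.165 + 0.027 = 6.374 m²·K/W
Q = A·ΔT/R = 137 × 41 / 6.374 = 881.3 W

881 W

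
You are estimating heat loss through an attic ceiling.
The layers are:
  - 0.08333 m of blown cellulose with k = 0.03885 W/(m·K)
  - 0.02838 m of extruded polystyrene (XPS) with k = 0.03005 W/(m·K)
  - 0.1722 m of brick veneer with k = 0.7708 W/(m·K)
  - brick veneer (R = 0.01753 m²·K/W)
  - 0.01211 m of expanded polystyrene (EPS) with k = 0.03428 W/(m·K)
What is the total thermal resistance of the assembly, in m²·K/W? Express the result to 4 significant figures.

0.08333/0.03885 = 2.1449
0.02838/0.03005 = 0.94443
0.1722/0.7708 = 0.2234
0.01211/0.03428 = 0.35327
R_total = 2.1449 + 0.94443 + 0.2234 + 0.01753 + 0.35327 = 3.6835 m²·K/W

3.684 m²·K/W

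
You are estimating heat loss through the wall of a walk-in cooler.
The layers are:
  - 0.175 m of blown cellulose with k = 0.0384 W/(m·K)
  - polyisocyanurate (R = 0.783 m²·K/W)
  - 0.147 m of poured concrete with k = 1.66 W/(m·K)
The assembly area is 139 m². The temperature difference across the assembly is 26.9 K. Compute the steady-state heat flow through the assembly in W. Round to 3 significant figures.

0.175/0.0384 = 4.557
0.147/1.66 = 0.08855
R_total = 4.557 + 0.783 + 0.08855 = 5.429 m²·K/W
Q = A·ΔT/R = 139 × 26.9 / 5.429 = 688.7 W

689 W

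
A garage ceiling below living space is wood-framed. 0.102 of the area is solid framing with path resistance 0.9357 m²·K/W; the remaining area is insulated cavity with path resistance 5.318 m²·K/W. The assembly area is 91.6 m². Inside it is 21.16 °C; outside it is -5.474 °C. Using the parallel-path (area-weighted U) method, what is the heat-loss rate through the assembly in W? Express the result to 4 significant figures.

677.9 W

U_eff = 0.898/5.318 + 0.102/0.9357 = 0.16886 + 0.10901 = 0.27787
R_eff = 1/U_eff = 3.5988 m²·K/W
Q = 91.6 × (21.16 − (-5.474)) / 3.5988 = 677.91 W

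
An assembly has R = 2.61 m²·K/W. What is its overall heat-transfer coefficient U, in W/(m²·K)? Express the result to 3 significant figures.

0.383 W/(m²·K)

U = 1/R = 1/2.61 = 0.3831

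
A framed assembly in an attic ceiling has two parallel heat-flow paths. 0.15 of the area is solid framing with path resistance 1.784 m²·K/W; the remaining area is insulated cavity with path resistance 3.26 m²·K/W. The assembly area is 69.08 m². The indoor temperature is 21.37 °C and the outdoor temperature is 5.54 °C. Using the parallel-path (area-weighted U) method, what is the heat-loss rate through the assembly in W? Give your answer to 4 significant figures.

377.1 W

U_eff = 0.85/3.26 + 0.15/1.784 = 0.26074 + 0.084081 = 0.34482
R_eff = 1/U_eff = 2.9001 m²·K/W
Q = 69.08 × (21.37 − 5.54) / 2.9001 = 377.07 W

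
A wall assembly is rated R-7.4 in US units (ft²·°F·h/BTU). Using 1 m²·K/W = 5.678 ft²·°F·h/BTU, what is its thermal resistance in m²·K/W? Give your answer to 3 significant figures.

R_SI = 7.4/5.678 = 1.303

1.30 m²·K/W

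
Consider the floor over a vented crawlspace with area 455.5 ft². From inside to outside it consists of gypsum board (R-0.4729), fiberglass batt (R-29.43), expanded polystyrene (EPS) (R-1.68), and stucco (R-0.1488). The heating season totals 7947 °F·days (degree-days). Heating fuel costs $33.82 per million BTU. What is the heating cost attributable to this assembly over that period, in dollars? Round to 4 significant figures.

R_total = 0.4729 + 29.43 + 1.68 + 0.1488 = 31.732 ft²·°F·h/BTU
E = A × HDD × 24 / R = 455.5 × 7947 × 24 / 31.732 = 2737800 BTU
Cost = 2737800/10⁶ × 33.82 = $92.594

92.59 dollars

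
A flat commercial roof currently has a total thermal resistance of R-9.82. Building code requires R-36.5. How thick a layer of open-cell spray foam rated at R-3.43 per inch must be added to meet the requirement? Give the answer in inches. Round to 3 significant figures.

ΔR = 36.5 − 9.82 = 26.68 ft²·°F·h/BTU
L = ΔR / (R/in) = 26.68/3.43 = 7.778 in

7.78 in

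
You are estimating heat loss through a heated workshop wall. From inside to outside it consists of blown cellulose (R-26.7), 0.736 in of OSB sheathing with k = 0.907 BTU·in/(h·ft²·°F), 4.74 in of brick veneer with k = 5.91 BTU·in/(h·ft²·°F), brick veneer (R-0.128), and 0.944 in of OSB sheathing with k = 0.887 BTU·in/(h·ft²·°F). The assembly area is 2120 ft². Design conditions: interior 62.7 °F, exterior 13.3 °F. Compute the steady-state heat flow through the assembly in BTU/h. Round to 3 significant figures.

3550 BTU/h

0.736/0.907 = 0.8115
4.74/5.91 = 0.802
0.944/0.887 = 1.064
R_total = 26.7 + 0.8115 + 0.802 + 0.128 + 1.064 = 29.51 ft²·°F·h/BTU
Q = A·ΔT/R = 2120 × (62.7 − 13.3) / 29.51 = 3549 BTU/h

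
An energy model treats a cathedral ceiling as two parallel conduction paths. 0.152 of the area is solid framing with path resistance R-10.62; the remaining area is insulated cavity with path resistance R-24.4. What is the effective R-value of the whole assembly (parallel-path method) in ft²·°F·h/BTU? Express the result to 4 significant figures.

20.38 ft²·°F·h/BTU

U_eff = 0.848/24.4 + 0.152/10.62 = 0.034754 + 0.014313 = 0.049067
R_eff = 1/U_eff = 20.38 ft²·°F·h/BTU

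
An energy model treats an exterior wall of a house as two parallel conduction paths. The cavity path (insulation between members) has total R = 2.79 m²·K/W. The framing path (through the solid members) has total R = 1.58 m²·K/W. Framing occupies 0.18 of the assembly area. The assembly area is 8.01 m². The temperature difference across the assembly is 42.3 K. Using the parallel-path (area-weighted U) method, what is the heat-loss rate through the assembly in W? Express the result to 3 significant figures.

U_eff = 0.82/2.79 + 0.18/1.58 = 0.2939 + 0.1139 = 0.4078
R_eff = 1/U_eff = 2.452 m²·K/W
Q = 8.01 × 42.3 / 2.452 = 138.2 W

138 W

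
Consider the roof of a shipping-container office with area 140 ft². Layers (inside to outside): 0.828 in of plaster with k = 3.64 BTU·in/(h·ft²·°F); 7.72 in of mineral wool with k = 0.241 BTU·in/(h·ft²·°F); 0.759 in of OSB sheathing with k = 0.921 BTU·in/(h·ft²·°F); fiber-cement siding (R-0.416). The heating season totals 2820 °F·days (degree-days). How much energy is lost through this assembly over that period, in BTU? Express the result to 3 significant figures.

0.828/3.64 = 0.2275
7.72/0.241 = 32.03
0.759/0.921 = 0.8241
R_total = 0.2275 + 32.03 + 0.8241 + 0.416 = 33.5 ft²·°F·h/BTU
E = A × HDD × 24 / R = 140 × 2820 × 24 / 33.5 = 282800 BTU

283000 BTU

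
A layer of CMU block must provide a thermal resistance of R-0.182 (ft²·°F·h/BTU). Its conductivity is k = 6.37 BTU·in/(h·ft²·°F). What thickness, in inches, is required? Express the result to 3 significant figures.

1.16 in

L = R × k = 0.182 × 6.37 = 1.159 in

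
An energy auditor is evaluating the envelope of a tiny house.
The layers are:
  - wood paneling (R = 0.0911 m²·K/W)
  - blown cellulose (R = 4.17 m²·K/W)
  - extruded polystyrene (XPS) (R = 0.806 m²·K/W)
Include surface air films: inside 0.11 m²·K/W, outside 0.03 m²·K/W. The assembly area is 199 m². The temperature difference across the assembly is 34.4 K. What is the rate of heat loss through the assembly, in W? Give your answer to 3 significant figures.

1310 W

R_total = 0.11 + 0.0911 + 4.17 + 0.806 + 0.03 = 5.207 m²·K/W
Q = A·ΔT/R = 199 × 34.4 / 5.207 = 1315 W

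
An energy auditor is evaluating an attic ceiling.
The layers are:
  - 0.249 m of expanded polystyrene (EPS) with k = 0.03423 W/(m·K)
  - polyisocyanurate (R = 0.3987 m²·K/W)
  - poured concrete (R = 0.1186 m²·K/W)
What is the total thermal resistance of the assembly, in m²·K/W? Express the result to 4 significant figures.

0.249/0.03423 = 7.2743
R_total = 7.2743 + 0.3987 + 0.1186 = 7.7916 m²·K/W

7.792 m²·K/W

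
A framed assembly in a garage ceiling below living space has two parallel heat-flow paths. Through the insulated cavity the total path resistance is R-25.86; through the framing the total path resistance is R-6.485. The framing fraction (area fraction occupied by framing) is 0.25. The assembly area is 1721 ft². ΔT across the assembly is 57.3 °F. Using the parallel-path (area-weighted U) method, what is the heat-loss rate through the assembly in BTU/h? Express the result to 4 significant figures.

6662 BTU/h

U_eff = 0.75/25.86 + 0.25/6.485 = 0.029002 + 0.038551 = 0.067553
R_eff = 1/U_eff = 14.803 ft²·°F·h/BTU
Q = 1721 × 57.3 / 14.803 = 6661.6 BTU/h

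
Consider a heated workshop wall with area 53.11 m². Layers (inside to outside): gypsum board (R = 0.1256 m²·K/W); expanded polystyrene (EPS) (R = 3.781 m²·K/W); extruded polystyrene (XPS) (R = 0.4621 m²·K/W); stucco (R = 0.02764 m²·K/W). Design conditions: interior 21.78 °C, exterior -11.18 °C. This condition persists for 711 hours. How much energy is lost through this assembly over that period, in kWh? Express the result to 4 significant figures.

R_total = 0.1256 + 3.781 + 0.4621 + 0.02764 = 4.3963 m²·K/W
Q = 53.11 × (21.78 − (-11.18)) / 4.3963 = 398.17 W
E = 398.17 W × 711 h / 1000 = 283.1 kWh

283.1 kWh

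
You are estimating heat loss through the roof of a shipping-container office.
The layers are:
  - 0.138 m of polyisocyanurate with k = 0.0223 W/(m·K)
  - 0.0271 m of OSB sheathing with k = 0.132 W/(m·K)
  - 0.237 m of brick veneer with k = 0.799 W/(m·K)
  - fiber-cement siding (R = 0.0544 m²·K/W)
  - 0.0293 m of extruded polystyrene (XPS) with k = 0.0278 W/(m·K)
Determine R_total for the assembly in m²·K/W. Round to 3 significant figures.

0.138/0.0223 = 6.188
0.0271/0.132 = 0.2053
0.237/0.799 = 0.2966
0.0293/0.0278 = 1.054
R_total = 6.188 + 0.2053 + 0.2966 + 0.0544 + 1.054 = 7.799 m²·K/W

7.80 m²·K/W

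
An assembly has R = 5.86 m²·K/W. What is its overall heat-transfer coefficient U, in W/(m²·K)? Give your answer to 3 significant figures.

0.171 W/(m²·K)

U = 1/R = 1/5.86 = 0.1706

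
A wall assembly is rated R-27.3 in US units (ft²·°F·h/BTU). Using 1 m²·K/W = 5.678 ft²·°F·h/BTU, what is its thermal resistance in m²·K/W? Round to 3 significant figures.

4.81 m²·K/W

R_SI = 27.3/5.678 = 4.808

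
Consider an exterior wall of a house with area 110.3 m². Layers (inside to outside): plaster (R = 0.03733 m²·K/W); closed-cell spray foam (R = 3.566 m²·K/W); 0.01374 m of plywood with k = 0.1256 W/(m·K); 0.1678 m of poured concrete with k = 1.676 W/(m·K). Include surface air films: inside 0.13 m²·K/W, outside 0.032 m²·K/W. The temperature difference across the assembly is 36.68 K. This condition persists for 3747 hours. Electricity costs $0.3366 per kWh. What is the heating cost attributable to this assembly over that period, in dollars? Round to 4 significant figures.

1284 dollars

0.01374/0.1256 = 0.10939
0.1678/1.676 = 0.10012
R_total = 0.13 + 0.03733 + 3.566 + 0.10939 + 0.10012 + 0.032 = 3.9748 m²·K/W
Q = 110.3 × 36.68 / 3.9748 = 1017.9 W
E = 1017.9 W × 3747 h / 1000 = 3813.9 kWh
Cost = 3813.9 × 0.3366 = $1283.8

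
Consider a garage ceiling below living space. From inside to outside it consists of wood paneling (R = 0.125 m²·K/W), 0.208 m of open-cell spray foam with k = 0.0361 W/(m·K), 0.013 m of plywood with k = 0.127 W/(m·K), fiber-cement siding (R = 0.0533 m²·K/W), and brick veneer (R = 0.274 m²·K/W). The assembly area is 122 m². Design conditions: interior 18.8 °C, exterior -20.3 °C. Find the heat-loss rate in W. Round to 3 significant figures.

0.208/0.0361 = 5.762
0.013/0.127 = 0.1024
R_total = 0.125 + 5.762 + 0.1024 + 0.0533 + 0.274 = 6.316 m²·K/W
Q = A·ΔT/R = 122 × (18.8 − (-20.3)) / 6.316 = 755.2 W

755 W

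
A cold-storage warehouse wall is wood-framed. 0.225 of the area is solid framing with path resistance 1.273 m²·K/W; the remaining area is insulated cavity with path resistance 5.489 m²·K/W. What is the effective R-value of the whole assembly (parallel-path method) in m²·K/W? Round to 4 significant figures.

3.145 m²·K/W

U_eff = 0.775/5.489 + 0.225/1.273 = 0.14119 + 0.17675 = 0.31794
R_eff = 1/U_eff = 3.1453 m²·K/W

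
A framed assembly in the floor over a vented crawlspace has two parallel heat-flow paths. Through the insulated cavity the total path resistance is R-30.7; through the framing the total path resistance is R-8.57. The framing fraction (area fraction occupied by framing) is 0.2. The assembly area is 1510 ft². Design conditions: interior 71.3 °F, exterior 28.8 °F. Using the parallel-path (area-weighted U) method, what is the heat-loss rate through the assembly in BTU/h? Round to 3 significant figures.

U_eff = 0.8/30.7 + 0.2/8.57 = 0.02606 + 0.02334 = 0.0494
R_eff = 1/U_eff = 20.24 ft²·°F·h/BTU
Q = 1510 × (71.3 − 28.8) / 20.24 = 3170 BTU/h

3170 BTU/h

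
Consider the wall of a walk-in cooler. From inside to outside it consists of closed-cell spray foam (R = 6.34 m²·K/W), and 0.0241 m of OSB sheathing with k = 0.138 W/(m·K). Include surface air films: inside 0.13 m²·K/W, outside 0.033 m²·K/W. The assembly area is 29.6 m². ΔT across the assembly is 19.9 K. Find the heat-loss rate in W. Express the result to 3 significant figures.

88.2 W

0.0241/0.138 = 0.1746
R_total = 0.13 + 6.34 + 0.1746 + 0.033 = 6.678 m²·K/W
Q = A·ΔT/R = 29.6 × 19.9 / 6.678 = 88.21 W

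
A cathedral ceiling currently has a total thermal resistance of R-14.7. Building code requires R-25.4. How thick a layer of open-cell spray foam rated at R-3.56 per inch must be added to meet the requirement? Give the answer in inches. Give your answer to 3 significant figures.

3.01 in

ΔR = 25.4 − 14.7 = 10.7 ft²·°F·h/BTU
L = ΔR / (R/in) = 10.7/3.56 = 3.006 in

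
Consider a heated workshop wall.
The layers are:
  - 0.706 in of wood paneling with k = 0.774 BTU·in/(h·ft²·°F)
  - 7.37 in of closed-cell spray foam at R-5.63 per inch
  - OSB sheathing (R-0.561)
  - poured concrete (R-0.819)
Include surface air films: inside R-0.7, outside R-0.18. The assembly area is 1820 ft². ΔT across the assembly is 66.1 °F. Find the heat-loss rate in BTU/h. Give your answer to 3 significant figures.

2690 BTU/h

0.706/0.774 = 0.9121
7.37 × 5.63 = 41.49
R_total = 0.7 + 0.9121 + 41.49 + 0.561 + 0.819 + 0.18 = 44.67 ft²·°F·h/BTU
Q = A·ΔT/R = 1820 × 66.1 / 44.67 = 2693 BTU/h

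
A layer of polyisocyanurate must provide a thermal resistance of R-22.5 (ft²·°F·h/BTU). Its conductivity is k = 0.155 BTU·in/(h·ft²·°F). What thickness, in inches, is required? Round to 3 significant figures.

3.49 in

L = R × k = 22.5 × 0.155 = 3.487 in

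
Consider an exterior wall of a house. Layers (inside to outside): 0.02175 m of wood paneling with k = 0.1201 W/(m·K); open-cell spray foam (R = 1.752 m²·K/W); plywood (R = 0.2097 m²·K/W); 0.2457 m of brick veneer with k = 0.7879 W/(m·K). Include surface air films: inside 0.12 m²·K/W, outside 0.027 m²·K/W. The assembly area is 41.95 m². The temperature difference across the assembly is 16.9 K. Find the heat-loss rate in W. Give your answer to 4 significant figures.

272.5 W

0.02175/0.1201 = 0.1811
0.2457/0.7879 = 0.31184
R_total = 0.12 + 0.1811 + 1.752 + 0.2097 + 0.31184 + 0.027 = 2.6016 m²·K/W
Q = A·ΔT/R = 41.95 × 16.9 / 2.6016 = 272.5 W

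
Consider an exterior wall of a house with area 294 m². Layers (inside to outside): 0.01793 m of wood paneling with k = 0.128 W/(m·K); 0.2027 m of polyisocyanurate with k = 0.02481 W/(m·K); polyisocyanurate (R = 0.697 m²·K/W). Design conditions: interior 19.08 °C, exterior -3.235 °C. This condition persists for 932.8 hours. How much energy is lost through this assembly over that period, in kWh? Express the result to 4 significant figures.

0.01793/0.128 = 0.14008
0.2027/0.02481 = 8.1701
R_total = 0.14008 + 8.1701 + 0.697 = 9.0072 m²·K/W
Q = 294 × (19.08 − (-3.235)) / 9.0072 = 728.38 W
E = 728.38 W × 932.8 h / 1000 = 679.43 kWh

679.4 kWh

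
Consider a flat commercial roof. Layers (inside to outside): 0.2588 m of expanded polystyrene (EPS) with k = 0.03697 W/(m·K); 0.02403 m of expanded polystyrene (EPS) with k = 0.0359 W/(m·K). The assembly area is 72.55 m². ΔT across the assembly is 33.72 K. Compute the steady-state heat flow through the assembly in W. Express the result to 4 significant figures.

0.2588/0.03697 = 7.0003
0.02403/0.0359 = 0.66936
R_total = 7.0003 + 0.66936 = 7.6696 m²·K/W
Q = A·ΔT/R = 72.55 × 33.72 / 7.6696 = 318.97 W

319.0 W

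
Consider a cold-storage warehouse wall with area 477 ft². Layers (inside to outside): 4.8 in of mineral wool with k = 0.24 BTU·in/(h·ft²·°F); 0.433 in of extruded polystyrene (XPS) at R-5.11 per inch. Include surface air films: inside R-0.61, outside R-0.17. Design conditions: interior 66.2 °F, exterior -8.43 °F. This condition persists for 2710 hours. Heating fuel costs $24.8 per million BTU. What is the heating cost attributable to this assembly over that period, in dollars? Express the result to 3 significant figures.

104 dollars

4.8/0.24 = 20
0.433 × 5.11 = 2.213
R_total = 0.61 + 20 + 2.213 + 0.17 = 22.99 ft²·°F·h/BTU
Q = 477 × (66.2 − (-8.43)) / 22.99 = 1548 BTU/h
E = 1548 × 2710 = 4196000 BTU
Cost = 4196000/10⁶ × 24.8 = $104.1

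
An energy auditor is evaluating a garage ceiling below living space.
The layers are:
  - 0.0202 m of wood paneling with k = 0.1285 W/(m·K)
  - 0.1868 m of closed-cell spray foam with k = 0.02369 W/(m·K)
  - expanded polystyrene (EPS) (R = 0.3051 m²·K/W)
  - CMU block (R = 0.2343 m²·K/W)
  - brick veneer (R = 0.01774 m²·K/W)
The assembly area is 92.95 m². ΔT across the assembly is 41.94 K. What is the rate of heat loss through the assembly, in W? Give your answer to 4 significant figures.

0.0202/0.1285 = 0.1572
0.1868/0.02369 = 7.8852
R_total = 0.1572 + 7.8852 + 0.3051 + 0.2343 + 0.01774 = 8.5995 m²·K/W
Q = A·ΔT/R = 92.95 × 41.94 / 8.5995 = 453.32 W

453.3 W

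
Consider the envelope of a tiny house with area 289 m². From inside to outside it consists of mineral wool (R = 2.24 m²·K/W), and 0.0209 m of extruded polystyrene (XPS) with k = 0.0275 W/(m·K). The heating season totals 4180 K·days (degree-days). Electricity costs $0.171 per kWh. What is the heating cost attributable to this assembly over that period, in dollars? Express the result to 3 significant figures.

1650 dollars

0.0209/0.0275 = 0.76
R_total = 2.24 + 0.76 = 3 m²·K/W
E = A × HDD × 24 / R / 1000 = 289 × 4180 × 24 / 3 / 1000 = 9664 kWh
Cost = 9664 × 0.171 = $1653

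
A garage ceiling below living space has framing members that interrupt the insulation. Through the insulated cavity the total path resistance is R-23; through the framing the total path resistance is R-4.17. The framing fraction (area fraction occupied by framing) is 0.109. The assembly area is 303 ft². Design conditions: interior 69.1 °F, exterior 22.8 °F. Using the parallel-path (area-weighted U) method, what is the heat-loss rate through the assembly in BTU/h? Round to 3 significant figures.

910 BTU/h

U_eff = 0.891/23 + 0.109/4.17 = 0.03874 + 0.02614 = 0.06488
R_eff = 1/U_eff = 15.41 ft²·°F·h/BTU
Q = 303 × (69.1 − 22.8) / 15.41 = 910.2 BTU/h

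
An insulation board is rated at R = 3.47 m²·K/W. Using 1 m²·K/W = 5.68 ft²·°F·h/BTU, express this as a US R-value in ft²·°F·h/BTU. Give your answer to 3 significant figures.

R_US = 3.47 × 5.68 = 19.71

19.7 ft²·°F·h/BTU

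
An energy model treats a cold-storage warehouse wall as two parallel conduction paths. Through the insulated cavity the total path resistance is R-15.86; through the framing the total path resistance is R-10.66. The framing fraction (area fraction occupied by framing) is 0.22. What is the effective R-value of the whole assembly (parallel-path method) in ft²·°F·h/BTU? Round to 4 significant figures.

U_eff = 0.78/15.86 + 0.22/10.66 = 0.04918 + 0.020638 = 0.069818
R_eff = 1/U_eff = 14.323 ft²·°F·h/BTU

14.32 ft²·°F·h/BTU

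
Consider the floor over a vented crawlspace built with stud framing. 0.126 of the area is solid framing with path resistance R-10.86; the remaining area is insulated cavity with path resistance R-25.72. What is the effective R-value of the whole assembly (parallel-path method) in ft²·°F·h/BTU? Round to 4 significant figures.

21.94 ft²·°F·h/BTU

U_eff = 0.874/25.72 + 0.126/10.86 = 0.033981 + 0.011602 = 0.045584
R_eff = 1/U_eff = 21.938 ft²·°F·h/BTU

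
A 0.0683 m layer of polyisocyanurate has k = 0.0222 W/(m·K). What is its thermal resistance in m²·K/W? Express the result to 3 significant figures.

3.08 m²·K/W

R = L/k = 0.0683/0.0222 = 3.077 m²·K/W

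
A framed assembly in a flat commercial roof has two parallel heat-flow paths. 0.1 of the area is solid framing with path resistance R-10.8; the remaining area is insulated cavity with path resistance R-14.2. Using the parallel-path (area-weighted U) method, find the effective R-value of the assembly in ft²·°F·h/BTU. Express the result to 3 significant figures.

U_eff = 0.9/14.2 + 0.1/10.8 = 0.06338 + 0.009259 = 0.07264
R_eff = 1/U_eff = 13.77 ft²·°F·h/BTU

13.8 ft²·°F·h/BTU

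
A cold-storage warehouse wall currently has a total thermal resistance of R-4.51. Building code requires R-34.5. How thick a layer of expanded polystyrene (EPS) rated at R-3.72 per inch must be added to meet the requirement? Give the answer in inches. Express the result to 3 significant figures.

ΔR = 34.5 − 4.51 = 29.99 ft²·°F·h/BTU
L = ΔR / (R/in) = 29.99/3.72 = 8.062 in

8.06 in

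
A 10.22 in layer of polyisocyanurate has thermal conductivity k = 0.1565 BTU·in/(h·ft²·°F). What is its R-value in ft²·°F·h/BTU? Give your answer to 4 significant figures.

65.30 ft²·°F·h/BTU

R = L/k = 10.22/0.1565 = 65.304 ft²·°F·h/BTU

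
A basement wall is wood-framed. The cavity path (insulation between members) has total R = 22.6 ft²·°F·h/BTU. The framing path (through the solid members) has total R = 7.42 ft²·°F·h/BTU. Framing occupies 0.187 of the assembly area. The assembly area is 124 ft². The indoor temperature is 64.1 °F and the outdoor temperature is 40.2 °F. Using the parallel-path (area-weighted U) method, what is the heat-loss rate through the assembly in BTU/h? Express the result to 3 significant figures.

181 BTU/h

U_eff = 0.813/22.6 + 0.187/7.42 = 0.03597 + 0.0252 = 0.06118
R_eff = 1/U_eff = 16.35 ft²·°F·h/BTU
Q = 124 × (64.1 − 40.2) / 16.35 = 181.3 BTU/h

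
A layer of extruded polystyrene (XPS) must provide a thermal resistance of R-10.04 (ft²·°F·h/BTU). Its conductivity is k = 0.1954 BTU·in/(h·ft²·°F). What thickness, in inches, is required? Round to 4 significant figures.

L = R × k = 10.04 × 0.1954 = 1.9618 in

1.962 in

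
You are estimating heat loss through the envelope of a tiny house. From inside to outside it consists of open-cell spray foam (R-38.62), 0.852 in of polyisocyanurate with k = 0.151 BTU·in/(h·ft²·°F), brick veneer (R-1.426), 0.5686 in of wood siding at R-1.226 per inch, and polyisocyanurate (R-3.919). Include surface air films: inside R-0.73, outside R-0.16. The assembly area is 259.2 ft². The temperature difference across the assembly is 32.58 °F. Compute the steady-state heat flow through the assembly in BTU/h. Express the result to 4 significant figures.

165.0 BTU/h

0.852/0.151 = 5.6424
0.5686 × 1.226 = 0.6971
R_total = 0.73 + 38.62 + 5.6424 + 1.426 + 0.6971 + 3.919 + 0.16 = 51.194 ft²·°F·h/BTU
Q = A·ΔT/R = 259.2 × 32.58 / 51.194 = 164.95 BTU/h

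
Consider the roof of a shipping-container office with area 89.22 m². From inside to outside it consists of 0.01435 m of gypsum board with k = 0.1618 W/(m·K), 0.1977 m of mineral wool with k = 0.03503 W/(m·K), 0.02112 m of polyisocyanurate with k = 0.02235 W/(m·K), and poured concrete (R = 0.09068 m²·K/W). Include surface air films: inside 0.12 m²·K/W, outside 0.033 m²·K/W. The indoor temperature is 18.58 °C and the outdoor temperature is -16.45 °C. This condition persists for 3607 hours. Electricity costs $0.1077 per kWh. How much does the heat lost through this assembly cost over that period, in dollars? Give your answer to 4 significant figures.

0.01435/0.1618 = 0.08869
0.1977/0.03503 = 5.6437
0.02112/0.02235 = 0.94497
R_total = 0.12 + 0.08869 + 5.6437 + 0.94497 + 0.09068 + 0.033 = 6.9211 m²·K/W
Q = 89.22 × (18.58 − (-16.45)) / 6.9211 = 451.57 W
E = 451.57 W × 3607 h / 1000 = 1628.8 kWh
Cost = 1628.8 × 0.1077 = $175.42

175.4 dollars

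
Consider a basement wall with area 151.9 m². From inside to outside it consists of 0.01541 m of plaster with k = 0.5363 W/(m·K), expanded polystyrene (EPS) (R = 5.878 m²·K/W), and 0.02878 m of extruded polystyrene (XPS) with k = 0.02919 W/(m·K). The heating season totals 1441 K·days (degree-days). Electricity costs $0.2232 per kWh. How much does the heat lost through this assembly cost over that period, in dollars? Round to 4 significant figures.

0.01541/0.5363 = 0.028734
0.02878/0.02919 = 0.98595
R_total = 0.028734 + 5.878 + 0.98595 = 6.8927 m²·K/W
E = A × HDD × 24 / R / 1000 = 151.9 × 1441 × 24 / 6.8927 / 1000 = 762.16 kWh
Cost = 762.16 × 0.2232 = $170.11

170.1 dollars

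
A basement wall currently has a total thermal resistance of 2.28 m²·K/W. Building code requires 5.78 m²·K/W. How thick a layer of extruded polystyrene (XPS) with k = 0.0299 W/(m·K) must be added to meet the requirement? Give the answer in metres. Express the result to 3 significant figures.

ΔR = 5.78 − 2.28 = 3.5 m²·K/W
L = ΔR × k = 3.5 × 0.0299 = 0.1047 m

0.105 m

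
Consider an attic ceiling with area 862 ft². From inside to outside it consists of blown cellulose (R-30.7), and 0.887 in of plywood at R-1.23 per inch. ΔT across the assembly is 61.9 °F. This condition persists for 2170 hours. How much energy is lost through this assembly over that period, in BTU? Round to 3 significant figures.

3640000 BTU

0.887 × 1.23 = 1.091
R_total = 30.7 + 1.091 = 31.79 ft²·°F·h/BTU
Q = 862 × 61.9 / 31.79 = 1678 BTU/h
E = 1678 × 2170 = 3642000 BTU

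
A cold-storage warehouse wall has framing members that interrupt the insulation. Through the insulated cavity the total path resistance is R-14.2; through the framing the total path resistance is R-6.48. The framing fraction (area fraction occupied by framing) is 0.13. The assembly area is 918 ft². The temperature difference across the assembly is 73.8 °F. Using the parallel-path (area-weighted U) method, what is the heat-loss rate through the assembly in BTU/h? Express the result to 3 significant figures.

5510 BTU/h

U_eff = 0.87/14.2 + 0.13/6.48 = 0.06127 + 0.02006 = 0.08133
R_eff = 1/U_eff = 12.3 ft²·°F·h/BTU
Q = 918 × 73.8 / 12.3 = 5510 BTU/h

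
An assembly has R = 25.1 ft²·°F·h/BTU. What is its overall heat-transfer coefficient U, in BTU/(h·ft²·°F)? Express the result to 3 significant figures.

U = 1/R = 1/25.1 = 0.03984

0.0398 BTU/(h·ft²·°F)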